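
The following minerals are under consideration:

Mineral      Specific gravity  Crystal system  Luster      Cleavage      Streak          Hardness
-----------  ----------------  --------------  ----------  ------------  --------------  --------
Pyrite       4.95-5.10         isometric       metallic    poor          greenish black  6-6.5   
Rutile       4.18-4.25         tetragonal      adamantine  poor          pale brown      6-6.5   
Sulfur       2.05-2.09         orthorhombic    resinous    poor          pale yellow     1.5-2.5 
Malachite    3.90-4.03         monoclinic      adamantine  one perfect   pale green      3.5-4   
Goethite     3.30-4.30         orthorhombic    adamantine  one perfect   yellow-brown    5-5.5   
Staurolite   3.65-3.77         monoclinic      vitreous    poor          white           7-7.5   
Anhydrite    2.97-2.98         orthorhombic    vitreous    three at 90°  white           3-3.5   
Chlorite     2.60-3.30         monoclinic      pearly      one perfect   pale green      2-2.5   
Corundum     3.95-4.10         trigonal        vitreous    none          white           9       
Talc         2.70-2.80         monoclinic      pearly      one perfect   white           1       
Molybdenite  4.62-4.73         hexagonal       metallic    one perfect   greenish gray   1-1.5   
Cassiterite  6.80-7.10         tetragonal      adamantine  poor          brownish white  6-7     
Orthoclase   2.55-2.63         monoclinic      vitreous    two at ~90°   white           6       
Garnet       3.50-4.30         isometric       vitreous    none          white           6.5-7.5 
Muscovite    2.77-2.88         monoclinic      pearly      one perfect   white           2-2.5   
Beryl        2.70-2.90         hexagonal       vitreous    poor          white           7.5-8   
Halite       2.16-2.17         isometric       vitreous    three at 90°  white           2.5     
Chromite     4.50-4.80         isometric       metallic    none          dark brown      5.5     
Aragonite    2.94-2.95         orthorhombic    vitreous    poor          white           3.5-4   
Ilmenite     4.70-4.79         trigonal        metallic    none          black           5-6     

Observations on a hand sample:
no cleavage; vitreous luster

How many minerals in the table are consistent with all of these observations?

2

No cleavage: leaves Corundum, Garnet, Chromite, Ilmenite.
Vitreous luster eliminates Chromite, Ilmenite.
Consistent with every observation: Corundum, Garnet.
That is 2 minerals.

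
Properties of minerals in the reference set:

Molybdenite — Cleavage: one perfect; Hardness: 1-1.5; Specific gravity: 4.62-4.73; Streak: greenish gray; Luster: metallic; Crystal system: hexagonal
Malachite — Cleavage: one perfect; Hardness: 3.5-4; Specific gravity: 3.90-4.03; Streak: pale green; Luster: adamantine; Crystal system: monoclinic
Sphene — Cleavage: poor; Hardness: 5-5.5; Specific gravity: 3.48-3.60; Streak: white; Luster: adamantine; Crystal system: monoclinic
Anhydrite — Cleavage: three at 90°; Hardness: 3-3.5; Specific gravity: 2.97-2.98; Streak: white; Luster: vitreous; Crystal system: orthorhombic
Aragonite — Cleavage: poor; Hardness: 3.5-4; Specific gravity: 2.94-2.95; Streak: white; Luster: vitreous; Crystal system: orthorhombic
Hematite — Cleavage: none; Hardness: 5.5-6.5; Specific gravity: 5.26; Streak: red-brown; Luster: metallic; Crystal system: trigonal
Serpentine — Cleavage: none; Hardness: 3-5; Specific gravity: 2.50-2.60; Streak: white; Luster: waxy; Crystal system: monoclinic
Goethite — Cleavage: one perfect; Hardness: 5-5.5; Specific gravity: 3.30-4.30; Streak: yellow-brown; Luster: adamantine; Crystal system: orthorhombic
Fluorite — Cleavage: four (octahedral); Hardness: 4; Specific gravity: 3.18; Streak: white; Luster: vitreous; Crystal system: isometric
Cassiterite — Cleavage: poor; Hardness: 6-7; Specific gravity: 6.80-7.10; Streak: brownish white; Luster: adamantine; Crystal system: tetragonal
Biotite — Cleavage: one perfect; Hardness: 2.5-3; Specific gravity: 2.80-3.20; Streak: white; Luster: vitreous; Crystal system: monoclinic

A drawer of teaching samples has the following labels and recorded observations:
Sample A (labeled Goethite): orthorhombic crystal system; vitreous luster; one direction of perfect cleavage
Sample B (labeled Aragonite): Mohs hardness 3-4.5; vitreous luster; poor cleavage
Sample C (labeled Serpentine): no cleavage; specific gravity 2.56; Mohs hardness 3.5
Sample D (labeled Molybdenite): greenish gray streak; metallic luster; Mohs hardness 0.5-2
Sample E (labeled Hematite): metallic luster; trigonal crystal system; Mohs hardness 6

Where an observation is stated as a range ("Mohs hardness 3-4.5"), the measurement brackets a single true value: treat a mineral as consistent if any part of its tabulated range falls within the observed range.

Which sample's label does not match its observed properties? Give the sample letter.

A

Sample A: vitreous luster is outside the reference for Goethite (adamantine luster) — mislabeled.
Sample B: nothing contradicts Aragonite.
Sample C: nothing contradicts Serpentine.
Sample D: nothing contradicts Molybdenite.
Sample E: nothing contradicts Hematite.
Sample A is the mislabeled one.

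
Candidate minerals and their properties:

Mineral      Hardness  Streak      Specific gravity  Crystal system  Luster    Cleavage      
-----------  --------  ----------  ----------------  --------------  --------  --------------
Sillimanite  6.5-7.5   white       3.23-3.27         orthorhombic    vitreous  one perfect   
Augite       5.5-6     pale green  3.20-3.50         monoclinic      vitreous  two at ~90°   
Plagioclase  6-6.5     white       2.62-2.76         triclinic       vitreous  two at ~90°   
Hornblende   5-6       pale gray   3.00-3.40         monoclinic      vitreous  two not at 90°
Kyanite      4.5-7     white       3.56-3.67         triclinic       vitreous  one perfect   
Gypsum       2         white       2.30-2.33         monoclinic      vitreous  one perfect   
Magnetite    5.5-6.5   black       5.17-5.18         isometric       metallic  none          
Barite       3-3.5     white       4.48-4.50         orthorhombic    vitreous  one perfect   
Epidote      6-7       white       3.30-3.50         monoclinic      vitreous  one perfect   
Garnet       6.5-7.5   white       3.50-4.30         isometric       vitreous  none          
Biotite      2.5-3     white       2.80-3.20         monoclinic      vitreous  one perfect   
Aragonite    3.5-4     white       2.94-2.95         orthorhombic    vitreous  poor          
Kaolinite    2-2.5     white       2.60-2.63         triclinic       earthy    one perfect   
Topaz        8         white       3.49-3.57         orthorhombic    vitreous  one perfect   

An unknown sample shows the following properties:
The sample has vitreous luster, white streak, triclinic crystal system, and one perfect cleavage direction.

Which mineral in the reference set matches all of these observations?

Kyanite

Vitreous luster is inconsistent with Magnetite, Kaolinite.
White streak rules out Augite, Hornblende.
Triclinic crystal system — Plagioclase, Kyanite remain.
One perfect cleavage direction eliminates Plagioclase.
Kyanite is the sole remaining match.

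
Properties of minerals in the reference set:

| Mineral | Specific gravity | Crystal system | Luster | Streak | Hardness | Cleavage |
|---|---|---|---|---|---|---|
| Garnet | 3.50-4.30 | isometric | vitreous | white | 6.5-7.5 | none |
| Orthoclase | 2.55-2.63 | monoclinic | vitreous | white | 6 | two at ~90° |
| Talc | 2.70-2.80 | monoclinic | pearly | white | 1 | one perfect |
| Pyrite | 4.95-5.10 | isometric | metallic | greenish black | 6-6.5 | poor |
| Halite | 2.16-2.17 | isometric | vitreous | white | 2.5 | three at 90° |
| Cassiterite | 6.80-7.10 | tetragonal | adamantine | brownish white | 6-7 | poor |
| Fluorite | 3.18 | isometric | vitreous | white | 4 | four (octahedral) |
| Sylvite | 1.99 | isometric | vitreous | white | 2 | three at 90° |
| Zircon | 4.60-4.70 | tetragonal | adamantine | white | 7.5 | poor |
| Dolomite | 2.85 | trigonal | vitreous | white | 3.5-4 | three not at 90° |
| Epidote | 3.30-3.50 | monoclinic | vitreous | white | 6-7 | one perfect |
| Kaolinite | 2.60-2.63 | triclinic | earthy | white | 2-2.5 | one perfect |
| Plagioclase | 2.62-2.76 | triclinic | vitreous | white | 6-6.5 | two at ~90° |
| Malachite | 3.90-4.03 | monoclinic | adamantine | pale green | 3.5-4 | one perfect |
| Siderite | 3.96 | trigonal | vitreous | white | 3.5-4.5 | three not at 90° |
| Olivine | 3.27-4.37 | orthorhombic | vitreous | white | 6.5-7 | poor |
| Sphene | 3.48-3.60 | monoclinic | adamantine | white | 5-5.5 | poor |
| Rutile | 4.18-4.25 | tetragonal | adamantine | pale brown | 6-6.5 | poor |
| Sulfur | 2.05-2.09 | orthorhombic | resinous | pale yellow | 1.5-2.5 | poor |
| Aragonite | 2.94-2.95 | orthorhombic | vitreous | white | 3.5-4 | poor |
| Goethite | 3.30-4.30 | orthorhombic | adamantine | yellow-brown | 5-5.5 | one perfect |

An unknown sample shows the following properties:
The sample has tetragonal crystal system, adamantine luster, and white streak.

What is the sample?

Tetragonal crystal system — leaves Cassiterite, Zircon, Rutile.
Adamantine luster — consistent with all remaining minerals.
White streak — narrows the field to Zircon.
Zircon is the sole remaining match.

Zircon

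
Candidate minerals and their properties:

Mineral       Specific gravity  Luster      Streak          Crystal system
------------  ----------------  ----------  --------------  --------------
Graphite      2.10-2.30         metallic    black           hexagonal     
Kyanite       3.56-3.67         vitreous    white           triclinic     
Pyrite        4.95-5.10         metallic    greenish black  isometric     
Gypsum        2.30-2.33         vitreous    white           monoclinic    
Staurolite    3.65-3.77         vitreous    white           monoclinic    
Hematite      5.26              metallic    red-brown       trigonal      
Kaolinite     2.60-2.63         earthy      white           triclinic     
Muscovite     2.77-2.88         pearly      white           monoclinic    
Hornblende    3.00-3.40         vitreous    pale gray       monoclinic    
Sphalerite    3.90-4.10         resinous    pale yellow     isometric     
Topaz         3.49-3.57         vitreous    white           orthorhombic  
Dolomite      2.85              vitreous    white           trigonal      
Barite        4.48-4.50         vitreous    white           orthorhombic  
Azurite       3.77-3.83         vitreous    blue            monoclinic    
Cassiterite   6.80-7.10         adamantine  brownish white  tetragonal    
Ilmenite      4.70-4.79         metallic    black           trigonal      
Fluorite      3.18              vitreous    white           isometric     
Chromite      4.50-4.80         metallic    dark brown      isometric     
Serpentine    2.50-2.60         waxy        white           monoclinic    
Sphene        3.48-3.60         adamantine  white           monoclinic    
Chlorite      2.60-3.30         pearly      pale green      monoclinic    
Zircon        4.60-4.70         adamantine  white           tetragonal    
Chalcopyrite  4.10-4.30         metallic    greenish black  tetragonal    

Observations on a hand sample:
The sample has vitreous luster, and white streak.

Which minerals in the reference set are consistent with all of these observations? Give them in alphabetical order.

Barite, Dolomite, Fluorite, Gypsum, Kyanite, Staurolite, Topaz

Vitreous luster: only Kyanite, Gypsum, Staurolite, Hornblende, Topaz, Dolomite, Barite, Azurite, Fluorite remain.
White streak rules out Hornblende, Azurite.
Consistent with every observation: Barite, Dolomite, Fluorite, Gypsum, Kyanite, Staurolite, Topaz.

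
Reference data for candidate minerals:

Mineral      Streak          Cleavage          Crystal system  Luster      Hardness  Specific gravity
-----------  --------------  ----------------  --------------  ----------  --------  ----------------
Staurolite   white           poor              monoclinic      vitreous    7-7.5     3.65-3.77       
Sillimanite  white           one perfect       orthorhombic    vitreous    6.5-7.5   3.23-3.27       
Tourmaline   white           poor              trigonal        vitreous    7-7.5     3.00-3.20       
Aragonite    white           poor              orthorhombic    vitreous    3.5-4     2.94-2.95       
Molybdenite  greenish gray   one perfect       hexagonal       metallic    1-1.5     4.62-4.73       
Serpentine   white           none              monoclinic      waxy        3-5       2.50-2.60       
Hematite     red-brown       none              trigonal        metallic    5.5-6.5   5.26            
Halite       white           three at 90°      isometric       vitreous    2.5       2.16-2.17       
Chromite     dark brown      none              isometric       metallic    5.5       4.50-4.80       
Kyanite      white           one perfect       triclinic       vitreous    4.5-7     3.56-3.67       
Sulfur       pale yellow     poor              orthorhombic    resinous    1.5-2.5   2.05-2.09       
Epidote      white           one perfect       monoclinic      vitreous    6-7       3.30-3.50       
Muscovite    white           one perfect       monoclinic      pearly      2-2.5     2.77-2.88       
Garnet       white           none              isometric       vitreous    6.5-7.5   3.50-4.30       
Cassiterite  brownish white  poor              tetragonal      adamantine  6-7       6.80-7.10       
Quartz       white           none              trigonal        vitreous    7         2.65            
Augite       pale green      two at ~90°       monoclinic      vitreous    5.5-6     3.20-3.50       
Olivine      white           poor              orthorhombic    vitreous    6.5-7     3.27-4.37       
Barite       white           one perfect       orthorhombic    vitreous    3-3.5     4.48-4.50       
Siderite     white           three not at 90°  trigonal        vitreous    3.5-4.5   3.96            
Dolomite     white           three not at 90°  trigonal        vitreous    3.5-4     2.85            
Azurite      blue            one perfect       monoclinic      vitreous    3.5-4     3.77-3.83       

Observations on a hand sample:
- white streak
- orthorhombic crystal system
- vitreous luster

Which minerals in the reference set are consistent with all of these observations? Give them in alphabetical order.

White streak — narrows the field to Staurolite, Sillimanite, Tourmaline, Aragonite, Serpentine, Halite, Kyanite, Epidote, Muscovite, Garnet, Quartz, Olivine, Barite, Siderite, Dolomite.
Orthorhombic crystal system — only Sillimanite, Aragonite, Olivine, Barite remain.
Vitreous luster — no further eliminations.
The minerals that satisfy all observations are Aragonite, Barite, Olivine, Sillimanite.

Aragonite, Barite, Olivine, Sillimanite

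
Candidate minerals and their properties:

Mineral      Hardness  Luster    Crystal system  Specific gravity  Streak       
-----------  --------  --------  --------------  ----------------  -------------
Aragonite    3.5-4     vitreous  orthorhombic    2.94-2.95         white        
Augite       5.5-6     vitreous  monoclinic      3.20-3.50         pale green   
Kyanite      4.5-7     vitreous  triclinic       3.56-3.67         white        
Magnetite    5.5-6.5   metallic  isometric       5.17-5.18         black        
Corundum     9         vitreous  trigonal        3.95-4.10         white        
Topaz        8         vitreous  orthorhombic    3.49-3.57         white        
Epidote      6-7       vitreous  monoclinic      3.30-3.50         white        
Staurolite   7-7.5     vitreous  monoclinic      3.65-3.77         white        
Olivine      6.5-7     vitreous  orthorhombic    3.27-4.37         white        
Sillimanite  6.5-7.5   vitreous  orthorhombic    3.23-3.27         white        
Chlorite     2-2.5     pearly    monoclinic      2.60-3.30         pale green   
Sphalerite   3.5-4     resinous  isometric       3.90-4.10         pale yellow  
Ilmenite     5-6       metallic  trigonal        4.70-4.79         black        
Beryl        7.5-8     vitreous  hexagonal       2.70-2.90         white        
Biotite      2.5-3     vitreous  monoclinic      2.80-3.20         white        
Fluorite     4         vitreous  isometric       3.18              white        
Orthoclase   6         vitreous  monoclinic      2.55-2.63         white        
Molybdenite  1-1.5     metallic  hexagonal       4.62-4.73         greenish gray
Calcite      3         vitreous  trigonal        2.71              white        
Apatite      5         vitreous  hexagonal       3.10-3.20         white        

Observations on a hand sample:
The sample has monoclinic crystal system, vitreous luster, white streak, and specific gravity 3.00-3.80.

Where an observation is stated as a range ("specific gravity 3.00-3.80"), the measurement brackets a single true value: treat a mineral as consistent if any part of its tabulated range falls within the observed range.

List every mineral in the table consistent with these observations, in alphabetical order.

Monoclinic crystal system: Augite, Epidote, Staurolite, Chlorite, Biotite, Orthoclase remain.
Vitreous luster rules out Chlorite.
White streak rules out Augite.
Specific gravity 3.00-3.80 excludes Orthoclase.
Remaining candidates: Biotite, Epidote, Staurolite.

Biotite, Epidote, Staurolite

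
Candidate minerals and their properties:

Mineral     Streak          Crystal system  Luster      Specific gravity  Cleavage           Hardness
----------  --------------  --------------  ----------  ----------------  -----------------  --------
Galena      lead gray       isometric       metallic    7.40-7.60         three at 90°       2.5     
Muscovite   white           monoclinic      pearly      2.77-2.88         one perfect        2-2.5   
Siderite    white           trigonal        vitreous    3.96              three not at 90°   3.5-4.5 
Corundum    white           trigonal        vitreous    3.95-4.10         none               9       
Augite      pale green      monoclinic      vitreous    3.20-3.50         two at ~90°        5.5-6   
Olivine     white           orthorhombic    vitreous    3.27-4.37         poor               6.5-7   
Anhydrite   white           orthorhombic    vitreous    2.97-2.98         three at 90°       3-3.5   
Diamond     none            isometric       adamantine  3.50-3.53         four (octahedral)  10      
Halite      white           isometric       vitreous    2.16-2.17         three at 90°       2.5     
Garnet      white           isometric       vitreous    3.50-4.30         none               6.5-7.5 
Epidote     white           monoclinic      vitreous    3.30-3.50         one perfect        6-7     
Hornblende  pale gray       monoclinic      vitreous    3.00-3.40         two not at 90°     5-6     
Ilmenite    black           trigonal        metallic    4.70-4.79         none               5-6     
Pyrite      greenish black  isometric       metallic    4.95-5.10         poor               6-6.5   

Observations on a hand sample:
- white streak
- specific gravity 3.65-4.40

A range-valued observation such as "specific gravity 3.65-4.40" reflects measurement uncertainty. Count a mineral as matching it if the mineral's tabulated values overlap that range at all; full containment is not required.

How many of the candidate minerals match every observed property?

White streak rules out Galena, Augite, Diamond, Hornblende, Ilmenite, Pyrite.
Specific gravity 3.65-4.40 rules out Muscovite, Anhydrite, Halite, Epidote.
The minerals that satisfy all observations are Corundum, Garnet, Olivine, Siderite.
That is 4 minerals.

4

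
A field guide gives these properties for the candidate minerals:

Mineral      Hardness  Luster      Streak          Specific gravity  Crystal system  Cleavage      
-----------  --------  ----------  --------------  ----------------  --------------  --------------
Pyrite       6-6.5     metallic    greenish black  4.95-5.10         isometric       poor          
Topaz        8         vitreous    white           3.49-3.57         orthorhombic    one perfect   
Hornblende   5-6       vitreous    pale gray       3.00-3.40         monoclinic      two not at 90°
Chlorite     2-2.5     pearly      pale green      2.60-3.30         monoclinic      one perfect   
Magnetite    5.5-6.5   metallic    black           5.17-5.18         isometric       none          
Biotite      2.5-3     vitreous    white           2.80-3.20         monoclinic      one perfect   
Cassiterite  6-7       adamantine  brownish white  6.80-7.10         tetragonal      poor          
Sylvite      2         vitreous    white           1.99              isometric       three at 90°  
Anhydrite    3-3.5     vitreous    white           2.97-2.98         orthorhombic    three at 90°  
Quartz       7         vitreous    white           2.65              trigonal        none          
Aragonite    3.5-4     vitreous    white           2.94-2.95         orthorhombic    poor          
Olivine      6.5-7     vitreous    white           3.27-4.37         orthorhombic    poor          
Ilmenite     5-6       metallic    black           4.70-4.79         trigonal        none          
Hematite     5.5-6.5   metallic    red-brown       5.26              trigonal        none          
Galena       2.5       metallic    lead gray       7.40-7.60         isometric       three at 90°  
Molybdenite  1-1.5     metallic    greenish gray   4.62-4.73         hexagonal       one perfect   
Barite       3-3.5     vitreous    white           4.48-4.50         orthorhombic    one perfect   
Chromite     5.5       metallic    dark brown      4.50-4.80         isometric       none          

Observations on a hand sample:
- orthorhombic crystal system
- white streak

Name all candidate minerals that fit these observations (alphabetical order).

Orthorhombic crystal system: leaves Topaz, Anhydrite, Aragonite, Olivine, Barite.
White streak: every remaining candidate is consistent.
Consistent with every observation: Anhydrite, Aragonite, Barite, Olivine, Topaz.

Anhydrite, Aragonite, Barite, Olivine, Topaz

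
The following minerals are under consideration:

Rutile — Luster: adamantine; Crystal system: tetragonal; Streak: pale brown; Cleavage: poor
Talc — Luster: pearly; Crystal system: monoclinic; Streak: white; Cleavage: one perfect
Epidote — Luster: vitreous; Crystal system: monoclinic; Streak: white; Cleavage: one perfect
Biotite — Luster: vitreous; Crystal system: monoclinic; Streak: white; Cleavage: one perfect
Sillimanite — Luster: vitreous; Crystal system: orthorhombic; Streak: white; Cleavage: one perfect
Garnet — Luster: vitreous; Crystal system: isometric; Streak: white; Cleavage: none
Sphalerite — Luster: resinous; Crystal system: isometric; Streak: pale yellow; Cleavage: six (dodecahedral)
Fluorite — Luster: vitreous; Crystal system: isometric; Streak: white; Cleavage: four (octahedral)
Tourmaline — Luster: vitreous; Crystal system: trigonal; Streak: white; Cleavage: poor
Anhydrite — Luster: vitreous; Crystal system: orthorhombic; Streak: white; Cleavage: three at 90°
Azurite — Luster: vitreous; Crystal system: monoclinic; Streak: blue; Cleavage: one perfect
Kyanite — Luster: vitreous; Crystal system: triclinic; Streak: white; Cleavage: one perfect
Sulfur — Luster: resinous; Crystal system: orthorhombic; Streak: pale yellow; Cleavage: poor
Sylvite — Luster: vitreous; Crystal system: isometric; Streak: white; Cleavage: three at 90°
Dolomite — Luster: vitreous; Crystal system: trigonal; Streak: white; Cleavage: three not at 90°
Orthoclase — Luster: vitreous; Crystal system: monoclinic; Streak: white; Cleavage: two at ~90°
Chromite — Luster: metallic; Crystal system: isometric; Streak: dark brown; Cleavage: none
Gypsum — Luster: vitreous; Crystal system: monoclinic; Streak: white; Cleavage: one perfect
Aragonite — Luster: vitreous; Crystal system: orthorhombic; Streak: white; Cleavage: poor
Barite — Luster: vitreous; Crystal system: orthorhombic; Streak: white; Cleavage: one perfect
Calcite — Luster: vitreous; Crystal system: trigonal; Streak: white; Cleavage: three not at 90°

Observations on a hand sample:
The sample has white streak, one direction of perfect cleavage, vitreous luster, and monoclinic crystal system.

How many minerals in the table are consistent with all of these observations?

White streak excludes Rutile, Sphalerite, Azurite, Sulfur, Chromite.
One direction of perfect cleavage: Talc, Epidote, Biotite, Sillimanite, Kyanite, Gypsum, Barite remain.
Vitreous luster excludes Talc.
Monoclinic crystal system excludes Sillimanite, Kyanite, Barite.
Consistent with every observation: Biotite, Epidote, Gypsum.
That is 3 minerals.

3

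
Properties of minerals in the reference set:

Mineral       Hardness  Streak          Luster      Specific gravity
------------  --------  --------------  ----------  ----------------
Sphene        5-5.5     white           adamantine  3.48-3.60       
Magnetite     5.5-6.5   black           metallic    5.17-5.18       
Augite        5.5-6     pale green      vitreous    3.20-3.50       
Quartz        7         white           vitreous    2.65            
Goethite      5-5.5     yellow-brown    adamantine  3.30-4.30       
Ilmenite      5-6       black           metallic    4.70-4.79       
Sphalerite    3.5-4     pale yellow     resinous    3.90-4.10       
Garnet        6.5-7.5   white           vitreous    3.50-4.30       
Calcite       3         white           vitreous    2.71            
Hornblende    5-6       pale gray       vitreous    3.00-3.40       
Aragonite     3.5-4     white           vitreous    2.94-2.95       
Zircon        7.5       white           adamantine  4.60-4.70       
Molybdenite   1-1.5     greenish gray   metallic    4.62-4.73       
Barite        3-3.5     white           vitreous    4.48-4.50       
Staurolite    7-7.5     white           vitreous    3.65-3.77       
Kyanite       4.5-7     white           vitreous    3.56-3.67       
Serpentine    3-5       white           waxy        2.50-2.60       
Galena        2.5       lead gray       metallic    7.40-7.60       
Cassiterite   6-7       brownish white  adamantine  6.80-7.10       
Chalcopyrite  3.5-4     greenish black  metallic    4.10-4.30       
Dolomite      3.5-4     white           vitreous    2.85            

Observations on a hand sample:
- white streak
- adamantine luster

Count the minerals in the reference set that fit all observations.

White streak — leaves Sphene, Quartz, Garnet, Calcite, Aragonite, Zircon, Barite, Staurolite, Kyanite, Serpentine, Dolomite.
Adamantine luster — only Sphene, Zircon remain.
Consistent with every observation: Sphene, Zircon.
That is 2 minerals.

2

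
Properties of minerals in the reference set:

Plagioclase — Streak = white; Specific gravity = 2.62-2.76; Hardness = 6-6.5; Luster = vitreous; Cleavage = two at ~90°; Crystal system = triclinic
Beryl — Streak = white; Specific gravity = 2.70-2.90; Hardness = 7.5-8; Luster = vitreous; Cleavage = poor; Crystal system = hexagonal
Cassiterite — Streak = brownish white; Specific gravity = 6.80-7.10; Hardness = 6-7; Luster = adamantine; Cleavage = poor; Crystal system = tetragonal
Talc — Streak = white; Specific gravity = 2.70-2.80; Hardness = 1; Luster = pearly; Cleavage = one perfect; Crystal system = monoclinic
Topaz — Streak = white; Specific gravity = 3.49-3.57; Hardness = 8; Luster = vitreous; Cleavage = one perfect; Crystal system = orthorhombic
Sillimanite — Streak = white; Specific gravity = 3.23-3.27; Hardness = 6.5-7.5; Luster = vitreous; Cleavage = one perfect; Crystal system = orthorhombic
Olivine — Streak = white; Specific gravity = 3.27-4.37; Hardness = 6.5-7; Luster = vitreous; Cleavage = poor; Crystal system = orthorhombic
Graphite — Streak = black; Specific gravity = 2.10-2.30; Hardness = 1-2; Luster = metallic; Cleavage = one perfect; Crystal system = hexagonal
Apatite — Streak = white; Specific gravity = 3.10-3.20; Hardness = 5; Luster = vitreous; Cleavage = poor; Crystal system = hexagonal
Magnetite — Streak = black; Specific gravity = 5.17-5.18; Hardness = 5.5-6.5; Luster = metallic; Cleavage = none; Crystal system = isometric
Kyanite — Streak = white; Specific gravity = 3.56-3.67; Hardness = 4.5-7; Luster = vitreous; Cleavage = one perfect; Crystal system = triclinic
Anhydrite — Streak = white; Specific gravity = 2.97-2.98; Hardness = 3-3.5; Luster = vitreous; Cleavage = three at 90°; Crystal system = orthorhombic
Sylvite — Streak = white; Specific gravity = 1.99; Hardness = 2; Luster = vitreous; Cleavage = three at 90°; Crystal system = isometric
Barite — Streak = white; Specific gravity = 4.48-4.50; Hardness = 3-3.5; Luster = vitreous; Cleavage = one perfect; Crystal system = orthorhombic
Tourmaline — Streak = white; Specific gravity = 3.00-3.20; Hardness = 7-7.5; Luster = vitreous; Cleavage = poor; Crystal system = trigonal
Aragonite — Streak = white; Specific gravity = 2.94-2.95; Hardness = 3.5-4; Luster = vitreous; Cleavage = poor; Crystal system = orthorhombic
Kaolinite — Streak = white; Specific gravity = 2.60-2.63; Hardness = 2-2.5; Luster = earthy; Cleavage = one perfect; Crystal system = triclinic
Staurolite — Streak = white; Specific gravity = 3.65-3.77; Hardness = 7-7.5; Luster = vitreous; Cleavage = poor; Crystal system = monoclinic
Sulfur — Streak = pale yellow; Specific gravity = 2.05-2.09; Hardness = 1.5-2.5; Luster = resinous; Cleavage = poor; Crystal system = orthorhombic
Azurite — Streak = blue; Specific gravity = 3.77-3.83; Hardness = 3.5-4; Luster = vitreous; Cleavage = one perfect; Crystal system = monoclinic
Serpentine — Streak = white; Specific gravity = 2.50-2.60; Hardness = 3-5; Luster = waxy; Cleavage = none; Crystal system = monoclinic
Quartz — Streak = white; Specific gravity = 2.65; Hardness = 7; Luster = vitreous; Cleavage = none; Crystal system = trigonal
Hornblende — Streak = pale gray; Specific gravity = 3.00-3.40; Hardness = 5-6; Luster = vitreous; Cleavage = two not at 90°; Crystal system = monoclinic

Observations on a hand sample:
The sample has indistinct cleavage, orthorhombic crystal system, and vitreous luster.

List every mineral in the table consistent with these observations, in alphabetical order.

Aragonite, Olivine

Indistinct cleavage — narrows the field to Beryl, Cassiterite, Olivine, Apatite, Tourmaline, Aragonite, Staurolite, Sulfur.
Orthorhombic crystal system — narrows the field to Olivine, Aragonite, Sulfur.
Vitreous luster excludes Sulfur.
Consistent with every observation: Aragonite, Olivine.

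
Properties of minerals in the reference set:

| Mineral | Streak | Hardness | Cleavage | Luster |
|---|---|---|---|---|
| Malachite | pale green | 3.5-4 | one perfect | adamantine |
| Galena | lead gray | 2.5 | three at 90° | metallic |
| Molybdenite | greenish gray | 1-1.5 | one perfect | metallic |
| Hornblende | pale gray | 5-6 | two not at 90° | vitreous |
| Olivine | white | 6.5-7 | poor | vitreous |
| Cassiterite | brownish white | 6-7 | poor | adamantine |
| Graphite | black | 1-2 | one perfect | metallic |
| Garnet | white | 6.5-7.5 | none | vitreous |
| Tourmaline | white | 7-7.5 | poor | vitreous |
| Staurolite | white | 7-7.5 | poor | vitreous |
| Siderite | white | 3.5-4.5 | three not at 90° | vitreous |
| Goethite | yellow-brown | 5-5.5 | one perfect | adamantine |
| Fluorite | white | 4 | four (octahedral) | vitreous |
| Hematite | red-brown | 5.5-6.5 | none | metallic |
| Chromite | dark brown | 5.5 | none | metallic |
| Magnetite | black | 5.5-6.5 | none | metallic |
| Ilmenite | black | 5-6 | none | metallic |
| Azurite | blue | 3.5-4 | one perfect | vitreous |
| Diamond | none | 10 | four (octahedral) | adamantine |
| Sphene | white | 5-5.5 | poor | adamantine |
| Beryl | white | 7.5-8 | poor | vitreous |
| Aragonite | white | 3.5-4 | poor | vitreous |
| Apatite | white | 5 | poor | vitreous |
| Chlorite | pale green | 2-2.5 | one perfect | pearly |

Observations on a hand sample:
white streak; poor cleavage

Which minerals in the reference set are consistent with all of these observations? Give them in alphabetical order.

Apatite, Aragonite, Beryl, Olivine, Sphene, Staurolite, Tourmaline

White streak — leaves Olivine, Garnet, Tourmaline, Staurolite, Siderite, Fluorite, Sphene, Beryl, Aragonite, Apatite.
Poor cleavage rules out Garnet, Siderite, Fluorite.
The minerals that satisfy all observations are Apatite, Aragonite, Beryl, Olivine, Sphene, Staurolite, Tourmaline.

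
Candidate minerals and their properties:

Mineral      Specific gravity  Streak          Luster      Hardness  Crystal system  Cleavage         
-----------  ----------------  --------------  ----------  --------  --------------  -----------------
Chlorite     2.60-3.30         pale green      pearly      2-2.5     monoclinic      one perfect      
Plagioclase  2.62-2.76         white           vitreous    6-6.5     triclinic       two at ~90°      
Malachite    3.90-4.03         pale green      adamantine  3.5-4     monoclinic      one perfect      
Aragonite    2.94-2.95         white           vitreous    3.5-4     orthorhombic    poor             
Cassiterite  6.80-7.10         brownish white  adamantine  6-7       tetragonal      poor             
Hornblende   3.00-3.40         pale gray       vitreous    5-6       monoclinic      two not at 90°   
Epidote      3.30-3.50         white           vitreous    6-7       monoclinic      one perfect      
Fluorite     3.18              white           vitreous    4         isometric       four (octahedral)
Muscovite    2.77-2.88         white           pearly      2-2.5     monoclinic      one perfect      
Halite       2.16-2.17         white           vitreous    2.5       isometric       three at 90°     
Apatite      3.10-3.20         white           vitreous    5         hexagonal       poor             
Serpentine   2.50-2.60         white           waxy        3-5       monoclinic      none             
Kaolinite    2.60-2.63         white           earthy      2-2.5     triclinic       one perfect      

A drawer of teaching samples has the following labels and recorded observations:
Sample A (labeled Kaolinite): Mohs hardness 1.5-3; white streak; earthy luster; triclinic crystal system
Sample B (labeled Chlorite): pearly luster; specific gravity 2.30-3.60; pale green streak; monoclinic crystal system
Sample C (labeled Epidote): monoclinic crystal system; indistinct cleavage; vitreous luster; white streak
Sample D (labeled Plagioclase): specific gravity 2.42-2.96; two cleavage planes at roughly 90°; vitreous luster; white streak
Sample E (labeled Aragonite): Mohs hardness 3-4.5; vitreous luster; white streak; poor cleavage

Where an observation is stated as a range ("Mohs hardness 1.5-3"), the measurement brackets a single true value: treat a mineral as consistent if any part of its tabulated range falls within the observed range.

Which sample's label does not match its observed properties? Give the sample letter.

C

Sample A: all recorded properties match Kaolinite.
Sample B: all recorded properties match Chlorite.
Sample C: Epidote has cleavage one perfect, but the record shows indistinct cleavage — this label is wrong.
Sample D: all recorded properties match Plagioclase.
Sample E: all recorded properties match Aragonite.
Sample C is the mislabeled one.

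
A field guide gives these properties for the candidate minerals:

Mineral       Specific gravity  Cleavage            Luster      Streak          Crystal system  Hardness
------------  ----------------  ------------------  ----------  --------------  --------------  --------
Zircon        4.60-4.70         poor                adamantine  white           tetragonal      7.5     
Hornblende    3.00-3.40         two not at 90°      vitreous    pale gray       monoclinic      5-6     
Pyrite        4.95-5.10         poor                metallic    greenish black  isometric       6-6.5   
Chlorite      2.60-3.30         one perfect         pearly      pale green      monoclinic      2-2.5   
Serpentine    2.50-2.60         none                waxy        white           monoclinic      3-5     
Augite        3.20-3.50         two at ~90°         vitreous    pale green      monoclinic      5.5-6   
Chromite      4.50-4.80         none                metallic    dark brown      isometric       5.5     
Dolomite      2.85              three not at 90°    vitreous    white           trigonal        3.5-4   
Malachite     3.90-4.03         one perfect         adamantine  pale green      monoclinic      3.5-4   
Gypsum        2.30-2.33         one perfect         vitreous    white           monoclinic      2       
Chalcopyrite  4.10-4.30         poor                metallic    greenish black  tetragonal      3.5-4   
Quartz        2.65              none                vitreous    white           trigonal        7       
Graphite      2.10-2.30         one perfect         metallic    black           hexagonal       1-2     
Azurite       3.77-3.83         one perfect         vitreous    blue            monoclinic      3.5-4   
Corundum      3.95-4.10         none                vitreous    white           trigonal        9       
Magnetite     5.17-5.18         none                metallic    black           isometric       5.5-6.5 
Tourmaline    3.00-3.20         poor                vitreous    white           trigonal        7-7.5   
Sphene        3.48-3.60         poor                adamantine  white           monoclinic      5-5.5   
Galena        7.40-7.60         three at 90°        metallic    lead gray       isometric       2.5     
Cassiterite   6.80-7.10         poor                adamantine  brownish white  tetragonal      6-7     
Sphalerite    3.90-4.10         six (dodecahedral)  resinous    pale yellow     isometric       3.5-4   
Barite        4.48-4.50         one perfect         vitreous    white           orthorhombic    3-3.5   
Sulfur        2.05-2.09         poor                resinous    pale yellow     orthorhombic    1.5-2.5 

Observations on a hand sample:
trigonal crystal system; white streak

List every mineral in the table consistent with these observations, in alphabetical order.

Trigonal crystal system — Dolomite, Quartz, Corundum, Tourmaline remain.
White streak — no further eliminations.
Consistent with every observation: Corundum, Dolomite, Quartz, Tourmaline.

Corundum, Dolomite, Quartz, Tourmaline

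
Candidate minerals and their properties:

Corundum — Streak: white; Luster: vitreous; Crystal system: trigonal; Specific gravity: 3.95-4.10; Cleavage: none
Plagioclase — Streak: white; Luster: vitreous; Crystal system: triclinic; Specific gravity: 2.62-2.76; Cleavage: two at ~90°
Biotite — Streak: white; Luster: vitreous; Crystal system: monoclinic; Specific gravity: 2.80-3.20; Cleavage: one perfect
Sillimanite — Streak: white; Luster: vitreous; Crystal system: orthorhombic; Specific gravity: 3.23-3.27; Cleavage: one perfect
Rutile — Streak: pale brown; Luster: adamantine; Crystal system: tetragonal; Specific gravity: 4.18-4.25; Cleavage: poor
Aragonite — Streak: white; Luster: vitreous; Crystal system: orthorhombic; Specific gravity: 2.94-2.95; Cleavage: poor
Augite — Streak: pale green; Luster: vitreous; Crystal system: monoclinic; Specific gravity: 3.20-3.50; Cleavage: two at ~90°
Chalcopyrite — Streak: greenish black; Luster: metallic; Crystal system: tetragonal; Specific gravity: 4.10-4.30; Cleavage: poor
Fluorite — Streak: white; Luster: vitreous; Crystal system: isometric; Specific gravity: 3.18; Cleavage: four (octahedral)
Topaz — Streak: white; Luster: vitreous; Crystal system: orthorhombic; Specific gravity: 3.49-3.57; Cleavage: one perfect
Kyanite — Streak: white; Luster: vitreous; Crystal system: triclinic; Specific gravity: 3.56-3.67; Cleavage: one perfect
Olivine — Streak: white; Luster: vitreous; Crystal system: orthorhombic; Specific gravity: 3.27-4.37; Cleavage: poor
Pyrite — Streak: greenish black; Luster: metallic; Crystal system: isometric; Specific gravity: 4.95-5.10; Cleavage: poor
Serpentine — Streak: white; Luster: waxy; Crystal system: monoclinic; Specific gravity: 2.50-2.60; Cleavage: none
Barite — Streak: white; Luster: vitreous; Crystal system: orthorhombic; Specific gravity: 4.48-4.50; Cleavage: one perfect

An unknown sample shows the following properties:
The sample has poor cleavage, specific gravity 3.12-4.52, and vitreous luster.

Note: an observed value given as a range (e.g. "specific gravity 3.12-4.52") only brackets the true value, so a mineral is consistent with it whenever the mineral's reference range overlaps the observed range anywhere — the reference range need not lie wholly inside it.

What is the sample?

Poor cleavage — leaves Rutile, Aragonite, Chalcopyrite, Olivine, Pyrite.
Specific gravity 3.12-4.52 is inconsistent with Aragonite, Pyrite.
Vitreous luster — only Olivine remains.
Only Olivine satisfies all observations.

Olivine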